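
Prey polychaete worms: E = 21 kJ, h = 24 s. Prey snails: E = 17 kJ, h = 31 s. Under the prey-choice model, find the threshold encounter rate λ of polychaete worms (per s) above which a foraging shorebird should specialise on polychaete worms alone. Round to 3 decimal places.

0.070 per s

At the threshold, the rate on polychaete worms alone equals the profitability of snails: λ·21/(1 + λ·24) = 17/31 = 0.5484.
Rearranging, λ(21 − 0.5484×24) = 0.5484, so λ = 0.5484/7.839 = 0.06996 per s.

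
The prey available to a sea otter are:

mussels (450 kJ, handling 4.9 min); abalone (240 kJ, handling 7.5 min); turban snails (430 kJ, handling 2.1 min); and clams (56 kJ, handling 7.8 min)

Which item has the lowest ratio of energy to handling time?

In descending order of E/h:
turban snails: 430/2.1 = 205 kJ/min
mussels: 450/4.9 = 91.8 kJ/min
abalone: 240/7.5 = 32 kJ/min
clams: 56/7.8 = 7.18 kJ/min

clams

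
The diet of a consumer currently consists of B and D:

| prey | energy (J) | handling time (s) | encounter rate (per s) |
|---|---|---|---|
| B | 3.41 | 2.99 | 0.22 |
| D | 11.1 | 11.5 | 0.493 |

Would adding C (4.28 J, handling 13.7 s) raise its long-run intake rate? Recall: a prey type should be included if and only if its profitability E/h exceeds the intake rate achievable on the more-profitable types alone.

No

On B and D alone, R = ΣλE/(1+Σλh) = 6.223/7.327 = 0.8492 J/s.
Profitability of C: 4.28/13.7 = 0.3124 J/s.
0.3124 < 0.8492, so adding C would lower the average — exclude it.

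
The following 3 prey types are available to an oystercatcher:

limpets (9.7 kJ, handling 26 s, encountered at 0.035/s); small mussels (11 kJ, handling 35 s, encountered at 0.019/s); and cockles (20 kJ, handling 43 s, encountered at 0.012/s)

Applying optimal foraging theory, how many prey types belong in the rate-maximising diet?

3

E/h in descending order: cockles 0.465, limpets 0.373, small mussels 0.314 kJ/s. The optimal diet is the largest prefix of this list for which every included type satisfies E_i/h_i > R on the types above it.
Rate on top 1: 0.1583. limpets: 0.373 > 0.1583 → include.
Rate on top 2: 0.2389. small mussels: 0.314 > 0.2389 → include.
Optimal diet: cockles, limpets, small mussels — 3 of 3 types.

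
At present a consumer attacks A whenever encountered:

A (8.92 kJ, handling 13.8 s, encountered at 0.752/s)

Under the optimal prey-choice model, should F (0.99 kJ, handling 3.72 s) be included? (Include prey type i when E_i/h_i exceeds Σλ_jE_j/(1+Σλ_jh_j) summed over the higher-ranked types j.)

No

On A alone, R = ΣλE/(1+Σλh) = 6.708/11.38 = 0.5896 kJ/s.
F: E/h = 0.99/3.72 = 0.2661 kJ/s.
0.2661 < 0.5896, so adding F would lower the average — exclude it.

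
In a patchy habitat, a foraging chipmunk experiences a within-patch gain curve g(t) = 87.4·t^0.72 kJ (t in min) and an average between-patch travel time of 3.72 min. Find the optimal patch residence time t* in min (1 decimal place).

Maximise g(t)/(T+t): set derivative to zero → g'(t)(T+t) = g(t).
g'(t) = 0.72·87.4·t^-0.28. Setting 0.72·87.4·t^-0.28 = 87.4·t^0.72/(3.72+t) gives 0.72(3.72+t) = t, so 0.28·t = 0.72×3.72.
t* = 0.72×3.72/0.28 = 9.566 min.

9.6 min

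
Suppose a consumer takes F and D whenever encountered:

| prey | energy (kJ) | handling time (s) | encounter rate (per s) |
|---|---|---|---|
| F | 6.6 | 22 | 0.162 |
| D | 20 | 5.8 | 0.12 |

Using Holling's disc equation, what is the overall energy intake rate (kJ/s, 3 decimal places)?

Energy encountered per unit search time: 0.162×6.6 + 0.12×20 = 3.469 kJ/s.
Handling time per unit search time: 0.162×22 + 0.12×5.8 = 4.26.
Rate = 3.469/(1 + 4.26) = 0.6595 kJ/s.

0.660 kJ/s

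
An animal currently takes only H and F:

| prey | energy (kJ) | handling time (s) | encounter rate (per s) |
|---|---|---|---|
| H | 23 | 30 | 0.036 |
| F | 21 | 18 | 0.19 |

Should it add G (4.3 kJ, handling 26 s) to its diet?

On H and F alone, R = ΣλE/(1+Σλh) = 4.818/5.5 = 0.876 kJ/s.
G: E/h = 4.3/26 = 0.1654 kJ/s.
0.1654 < 0.876, so adding G would lower the average — exclude it.

No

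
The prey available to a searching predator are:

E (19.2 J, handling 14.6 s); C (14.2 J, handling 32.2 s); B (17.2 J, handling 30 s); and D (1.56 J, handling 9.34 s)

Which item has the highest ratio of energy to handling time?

In descending order of E/h:
E: 19.2/14.6 = 1.32 J/s
B: 17.2/30 = 0.573 J/s
C: 14.2/32.2 = 0.441 J/s
D: 1.56/9.34 = 0.167 J/s

E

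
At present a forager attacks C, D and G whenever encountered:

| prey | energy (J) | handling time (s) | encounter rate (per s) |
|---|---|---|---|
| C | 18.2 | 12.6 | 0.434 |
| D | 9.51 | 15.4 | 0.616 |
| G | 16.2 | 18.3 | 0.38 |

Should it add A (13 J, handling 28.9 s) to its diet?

On C, D and G alone, R = ΣλE/(1+Σλh) = 19.91/22.91 = 0.8692 J/s.
A: E/h = 13/28.9 = 0.4498 J/s.
0.4498 < 0.8692, so adding A would lower the average — exclude it.

No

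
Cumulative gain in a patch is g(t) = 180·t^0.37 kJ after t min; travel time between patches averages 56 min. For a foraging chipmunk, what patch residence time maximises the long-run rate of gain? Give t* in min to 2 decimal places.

Optimal t* satisfies g'(t*) = g(t*)/(T + t*).
g'(t) = 0.37·180·t^-0.63. Setting 0.37·180·t^-0.63 = 180·t^0.37/(56+t) gives 0.37(56+t) = t, so 0.63·t = 0.37×56.
t* = 0.37×56/0.63 = 32.89 min.

32.89 min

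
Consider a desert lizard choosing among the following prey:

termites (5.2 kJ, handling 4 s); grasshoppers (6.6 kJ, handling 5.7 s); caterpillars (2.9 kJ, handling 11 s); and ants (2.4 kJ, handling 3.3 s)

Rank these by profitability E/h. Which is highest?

termites

In descending order of E/h:
termites: 5.2/4 = 1.3 kJ/s
grasshoppers: 6.6/5.7 = 1.16 kJ/s
ants: 2.4/3.3 = 0.727 kJ/s
caterpillars: 2.9/11 = 0.264 kJ/s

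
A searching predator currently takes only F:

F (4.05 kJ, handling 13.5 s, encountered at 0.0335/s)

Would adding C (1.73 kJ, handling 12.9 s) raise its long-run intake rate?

Yes

Intake rate on the current diet: R = (0.0335×4.05) / (1 + 0.0335×13.5) = 0.1357/1.452 = 0.09342 kJ/s.
Profitability of C: 1.73/12.9 = 0.1341 kJ/s.
Since 0.1341 > R, including C increases the long-run rate.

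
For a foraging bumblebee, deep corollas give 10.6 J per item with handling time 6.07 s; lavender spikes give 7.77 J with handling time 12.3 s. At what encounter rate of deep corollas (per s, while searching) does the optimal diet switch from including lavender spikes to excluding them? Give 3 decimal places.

The zero-one rule: include lavender spikes iff E₂/h₂ > λE₁/(1+λh₁). Equality gives the switch point.
λE₁h₂ = E₂ + λE₂h₁ ⇒ λ = E₂/(E₁h₂ − E₂h₁) = 7.77/(130.4 − 47.16) = 0.09337 per s.

0.093 per s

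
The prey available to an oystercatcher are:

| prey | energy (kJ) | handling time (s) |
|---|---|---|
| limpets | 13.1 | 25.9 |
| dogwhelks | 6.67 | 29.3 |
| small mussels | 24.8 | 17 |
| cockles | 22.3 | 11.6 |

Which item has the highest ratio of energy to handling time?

cockles

In descending order of E/h:
cockles: 22.3/11.6 = 1.92 kJ/s
small mussels: 24.8/17 = 1.46 kJ/s
limpets: 13.1/25.9 = 0.506 kJ/s
dogwhelks: 6.67/29.3 = 0.228 kJ/s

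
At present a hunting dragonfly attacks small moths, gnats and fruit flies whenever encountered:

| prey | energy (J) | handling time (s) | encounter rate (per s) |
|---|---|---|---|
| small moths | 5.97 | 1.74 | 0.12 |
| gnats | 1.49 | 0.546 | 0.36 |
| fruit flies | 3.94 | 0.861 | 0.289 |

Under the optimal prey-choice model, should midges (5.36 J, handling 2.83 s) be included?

Current rate: (0.12×5.97 + 0.36×1.49 + 0.289×3.94)/(1 + 0.12×1.74 + 0.36×0.546 + 0.289×0.861) = 1.446 J/s.
Profitability of midges: 5.36/2.83 = 1.894 J/s.
Since 1.894 > R, including midges increases the long-run rate.

Yes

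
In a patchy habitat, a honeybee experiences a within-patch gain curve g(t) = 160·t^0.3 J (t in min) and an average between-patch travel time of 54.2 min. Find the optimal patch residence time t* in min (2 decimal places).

Maximise g(t)/(T+t): set derivative to zero → g'(t)(T+t) = g(t).
g'(t) = 0.3·160·t^-0.7. Setting 0.3·160·t^-0.7 = 160·t^0.3/(54.2+t) gives 0.3(54.2+t) = t, so 0.70·t = 0.3×54.2.
t* = 0.3×54.2/0.70 = 23.23 min.

23.23 min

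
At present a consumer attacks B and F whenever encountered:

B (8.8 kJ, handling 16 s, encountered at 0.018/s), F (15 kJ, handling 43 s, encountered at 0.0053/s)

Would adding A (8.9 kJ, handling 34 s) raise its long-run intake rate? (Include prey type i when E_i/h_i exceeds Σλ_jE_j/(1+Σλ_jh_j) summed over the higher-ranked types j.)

Current rate: (0.018×8.8 + 0.0053×15)/(1 + 0.018×16 + 0.0053×43) = 0.1569 kJ/s.
A: E/h = 8.9/34 = 0.2618 kJ/s.
0.2618 > 0.1569, so adding A raises the average — include it.

Yes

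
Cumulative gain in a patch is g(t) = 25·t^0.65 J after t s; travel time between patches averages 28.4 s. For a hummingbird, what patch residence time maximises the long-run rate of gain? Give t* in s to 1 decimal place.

52.7 s

Maximise g(t)/(T+t): set derivative to zero → g'(t)(T+t) = g(t).
g'(t) = 0.65·25·t^-0.35. Setting 0.65·25·t^-0.35 = 25·t^0.65/(28.4+t) gives 0.65(28.4+t) = t, so 0.35·t = 0.65×28.4.
t* = 0.65×28.4/0.35 = 52.74 s.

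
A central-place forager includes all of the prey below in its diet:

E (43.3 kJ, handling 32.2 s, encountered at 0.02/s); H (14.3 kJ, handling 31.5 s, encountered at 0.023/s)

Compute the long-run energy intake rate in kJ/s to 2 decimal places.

R = Σλ_iE_i / (1 + Σλ_ih_i)
Numerator: 0.02×43.3 + 0.023×14.3 = 1.195
Denominator: 1 + 0.02×32.2 + 0.023×31.5 = 2.369
R = 1.195/2.369 = 0.5045 kJ/s

0.50 kJ/s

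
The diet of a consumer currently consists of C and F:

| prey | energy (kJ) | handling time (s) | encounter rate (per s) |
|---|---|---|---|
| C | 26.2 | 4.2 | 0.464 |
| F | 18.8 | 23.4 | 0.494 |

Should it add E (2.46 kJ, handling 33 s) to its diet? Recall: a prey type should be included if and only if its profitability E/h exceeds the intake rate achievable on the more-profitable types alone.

Intake rate on the current diet: R = (0.464×26.2 + 0.494×18.8) / (1 + 0.464×4.2 + 0.494×23.4) = 21.44/14.51 = 1.478 kJ/s.
E: E/h = 2.46/33 = 0.07455 kJ/s.
0.07455 < 1.478, so adding E would lower the average — exclude it.

No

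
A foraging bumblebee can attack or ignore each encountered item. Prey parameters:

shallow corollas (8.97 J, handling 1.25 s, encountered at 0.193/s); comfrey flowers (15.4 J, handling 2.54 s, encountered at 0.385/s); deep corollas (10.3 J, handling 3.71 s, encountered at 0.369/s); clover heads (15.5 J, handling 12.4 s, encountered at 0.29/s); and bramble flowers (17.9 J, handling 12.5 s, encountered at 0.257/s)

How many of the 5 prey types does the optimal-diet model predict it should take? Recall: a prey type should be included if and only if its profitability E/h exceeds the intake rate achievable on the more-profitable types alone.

2

E/h in descending order: shallow corollas 7.18, comfrey flowers 6.06, deep corollas 2.78, bramble flowers 1.43, clover heads 1.25 J/s. The optimal diet is the largest prefix of this list for which every included type satisfies E_i/h_i > R on the types above it.
Rate on top 1: 1.395. comfrey flowers: 6.06 > 1.395 → include.
Rate on top 2: 3.452. deep corollas: 2.78 < 3.452 → exclude; stop.
Optimal diet: shallow corollas, comfrey flowers — 2 of 5 types.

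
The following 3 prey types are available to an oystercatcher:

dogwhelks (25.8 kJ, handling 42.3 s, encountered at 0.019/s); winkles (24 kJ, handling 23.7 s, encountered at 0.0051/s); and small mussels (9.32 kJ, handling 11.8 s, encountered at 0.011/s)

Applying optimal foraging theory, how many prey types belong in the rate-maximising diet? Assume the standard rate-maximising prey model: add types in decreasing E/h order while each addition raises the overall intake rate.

Profitabilities (E/h, kJ/s): winkles 1.01, small mussels 0.79, dogwhelks 0.61. Add prey in this order while the next type's profitability exceeds the intake rate on those already taken.
Rate on top 1: 0.1092. small mussels: 0.79 > 0.1092 → include.
Rate on top 2: 0.1798. dogwhelks: 0.61 > 0.1798 → include.
Optimal diet: winkles, small mussels, dogwhelks — 3 of 3 types.

3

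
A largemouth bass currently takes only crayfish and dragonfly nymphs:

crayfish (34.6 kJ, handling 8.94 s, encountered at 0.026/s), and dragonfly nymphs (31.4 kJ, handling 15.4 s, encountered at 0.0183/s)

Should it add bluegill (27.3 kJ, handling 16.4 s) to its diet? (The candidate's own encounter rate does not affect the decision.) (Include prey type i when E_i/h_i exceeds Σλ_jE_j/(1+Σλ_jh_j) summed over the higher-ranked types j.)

Yes

Current rate: (0.026×34.6 + 0.0183×31.4)/(1 + 0.026×8.94 + 0.0183×15.4) = 0.9736 kJ/s.
Profitability of bluegill: 27.3/16.4 = 1.665 kJ/s.
Since 1.665 > R, including bluegill increases the long-run rate.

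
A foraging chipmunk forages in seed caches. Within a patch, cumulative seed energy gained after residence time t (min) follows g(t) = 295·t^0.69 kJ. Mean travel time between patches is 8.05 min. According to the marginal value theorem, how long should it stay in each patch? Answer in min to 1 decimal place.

17.9 min

By the marginal value theorem, leave when the instantaneous gain rate g'(t) equals the habitat-wide average g(t)/(T + t).
g'(t) = 0.69·295·t^-0.31. Setting 0.69·295·t^-0.31 = 295·t^0.69/(8.05+t) gives 0.69(8.05+t) = t, so 0.31·t = 0.69×8.05.
t* = 0.69×8.05/0.31 = 17.92 min.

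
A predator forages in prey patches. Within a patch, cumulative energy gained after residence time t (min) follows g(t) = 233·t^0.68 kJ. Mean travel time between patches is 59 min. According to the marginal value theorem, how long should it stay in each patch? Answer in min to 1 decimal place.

Maximise g(t)/(T+t): set derivative to zero → g'(t)(T+t) = g(t).
g'(t) = 0.68·233·t^-0.32. Setting 0.68·233·t^-0.32 = 233·t^0.68/(59+t) gives 0.68(59+t) = t, so 0.32·t = 0.68×59.
t* = 0.68×59/0.32 = 125.4 min.

125.4 min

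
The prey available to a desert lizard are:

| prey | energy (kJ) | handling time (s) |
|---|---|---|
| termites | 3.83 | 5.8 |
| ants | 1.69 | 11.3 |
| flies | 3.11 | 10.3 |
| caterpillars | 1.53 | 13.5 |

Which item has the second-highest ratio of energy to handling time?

flies

Profitability E/h (kJ/s): termites = 3.83/5.8 = 0.66, ants = 1.69/11.3 = 0.15, flies = 3.11/10.3 = 0.302, caterpillars = 1.53/13.5 = 0.113.
Ranked: termites > flies > ants > caterpillars.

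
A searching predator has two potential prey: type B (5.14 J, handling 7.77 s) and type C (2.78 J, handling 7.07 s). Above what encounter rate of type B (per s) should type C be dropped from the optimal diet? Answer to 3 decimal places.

At the threshold, the rate on type B alone equals the profitability of type C: λ·5.14/(1 + λ·7.77) = 2.78/7.07 = 0.3932.
Rearranging, λ(5.14 − 0.3932×7.77) = 0.3932, so λ = 0.3932/2.085 = 0.1886 per s.

0.189 per s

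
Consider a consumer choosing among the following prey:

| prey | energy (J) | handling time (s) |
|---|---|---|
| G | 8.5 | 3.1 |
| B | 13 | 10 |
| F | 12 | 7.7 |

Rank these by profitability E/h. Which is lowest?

In descending order of E/h:
G: 8.5/3.1 = 2.74 J/s
F: 12/7.7 = 1.56 J/s
B: 13/10 = 1.3 J/s

B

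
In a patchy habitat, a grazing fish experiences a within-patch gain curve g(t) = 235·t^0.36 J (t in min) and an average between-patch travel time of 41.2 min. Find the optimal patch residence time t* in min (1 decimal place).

By the marginal value theorem, leave when the instantaneous gain rate g'(t) equals the habitat-wide average g(t)/(T + t).
g'(t) = 0.36·235·t^-0.64. Setting 0.36·235·t^-0.64 = 235·t^0.36/(41.2+t) gives 0.36(41.2+t) = t, so 0.64·t = 0.36×41.2.
t* = 0.36×41.2/0.64 = 23.18 min.

23.2 min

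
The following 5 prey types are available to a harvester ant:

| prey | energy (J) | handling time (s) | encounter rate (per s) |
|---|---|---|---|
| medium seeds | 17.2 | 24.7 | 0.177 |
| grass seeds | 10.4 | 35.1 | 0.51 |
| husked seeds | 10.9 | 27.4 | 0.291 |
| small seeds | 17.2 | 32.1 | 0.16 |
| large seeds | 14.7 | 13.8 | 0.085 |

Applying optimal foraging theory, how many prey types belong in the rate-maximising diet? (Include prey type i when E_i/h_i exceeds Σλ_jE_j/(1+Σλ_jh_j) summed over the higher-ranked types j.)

2

Rank by E/h (J/s): large seeds 1.07, medium seeds 0.696, small seeds 0.536, husked seeds 0.398, grass seeds 0.296. Include each in turn until the next type's E/h falls below the running intake rate.
Rate on top 1: 0.575. medium seeds: 0.696 > 0.575 → include.
Rate on top 2: 0.6561. small seeds: 0.536 < 0.6561 → exclude; stop.
Optimal diet: large seeds, medium seeds — 2 of 5 types.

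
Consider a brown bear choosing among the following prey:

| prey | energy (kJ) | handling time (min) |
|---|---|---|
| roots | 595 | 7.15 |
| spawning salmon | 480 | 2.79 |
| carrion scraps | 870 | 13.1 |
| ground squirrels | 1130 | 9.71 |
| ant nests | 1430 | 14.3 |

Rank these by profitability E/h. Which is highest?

Profitability E/h (kJ/min): roots = 595/7.15 = 83.2, spawning salmon = 480/2.79 = 172, carrion scraps = 870/13.1 = 66.4, ground squirrels = 1130/9.71 = 116, ant nests = 1430/14.3 = 100.
Ranked: spawning salmon > ground squirrels > ant nests > roots > carrion scraps.

spawning salmon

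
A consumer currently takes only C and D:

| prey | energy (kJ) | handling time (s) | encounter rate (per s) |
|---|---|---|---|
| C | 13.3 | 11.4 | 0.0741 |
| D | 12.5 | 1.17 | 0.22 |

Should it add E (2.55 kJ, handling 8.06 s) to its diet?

On C and D alone, R = ΣλE/(1+Σλh) = 3.736/2.102 = 1.777 kJ/s.
Profitability of E: 2.55/8.06 = 0.3164 kJ/s.
0.3164 < 1.777, so adding E would lower the average — exclude it.

No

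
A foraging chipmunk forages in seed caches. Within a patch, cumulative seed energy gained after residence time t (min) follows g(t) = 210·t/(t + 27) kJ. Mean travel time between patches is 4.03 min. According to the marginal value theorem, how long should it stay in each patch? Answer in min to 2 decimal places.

Optimal t* satisfies g'(t*) = g(t*)/(T + t*).
g'(t) = 210·27/(t + 27)². Setting 210·27/(t+27)² = 210t/[(t+27)(4.03+t)] gives 27(4.03+t) = t(t+27), so t² = 27×4.03 = 108.8.
t* = √108.8 = 10.43 min.

10.43 min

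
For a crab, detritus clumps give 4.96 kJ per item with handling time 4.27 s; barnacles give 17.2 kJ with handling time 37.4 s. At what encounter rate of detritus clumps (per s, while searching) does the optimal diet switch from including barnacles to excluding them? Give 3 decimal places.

The zero-one rule: include barnacles iff E₂/h₂ > λE₁/(1+λh₁). Equality gives the switch point.
λE₁h₂ = E₂ + λE₂h₁ ⇒ λ = E₂/(E₁h₂ − E₂h₁) = 17.2/(185.5 − 73.44) = 0.1535 per s.

0.153 per s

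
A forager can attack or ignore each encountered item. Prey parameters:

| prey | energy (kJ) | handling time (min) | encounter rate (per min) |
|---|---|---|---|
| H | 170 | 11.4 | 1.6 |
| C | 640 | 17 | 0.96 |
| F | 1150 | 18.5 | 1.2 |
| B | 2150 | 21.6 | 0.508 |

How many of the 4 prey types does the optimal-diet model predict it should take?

1

E/h in descending order: B 99.5, F 62.2, C 37.6, H 14.9 kJ/min. The optimal diet is the largest prefix of this list for which every included type satisfies E_i/h_i > R on the types above it.
Rate on top 1: 91.22. F: 62.2 < 91.22 → exclude; stop.
Optimal diet: B — 1 of 4 types.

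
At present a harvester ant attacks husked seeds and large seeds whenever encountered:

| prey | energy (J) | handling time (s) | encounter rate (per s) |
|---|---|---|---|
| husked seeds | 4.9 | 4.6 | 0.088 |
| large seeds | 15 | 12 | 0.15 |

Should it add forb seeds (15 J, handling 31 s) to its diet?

On husked seeds and large seeds alone, R = ΣλE/(1+Σλh) = 2.681/3.205 = 0.8366 J/s.
forb seeds: E/h = 15/31 = 0.4839 J/s.
0.4839 < 0.8366, so adding forb seeds would lower the average — exclude it.

No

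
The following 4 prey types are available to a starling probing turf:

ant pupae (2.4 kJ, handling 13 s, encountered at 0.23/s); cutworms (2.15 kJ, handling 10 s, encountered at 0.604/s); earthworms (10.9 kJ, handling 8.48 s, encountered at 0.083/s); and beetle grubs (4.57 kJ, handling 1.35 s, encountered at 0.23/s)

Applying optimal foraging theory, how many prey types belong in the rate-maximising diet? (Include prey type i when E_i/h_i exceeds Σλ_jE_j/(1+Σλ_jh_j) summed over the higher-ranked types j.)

2

Profitabilities (E/h, kJ/s): beetle grubs 3.39, earthworms 1.29, cutworms 0.215, ant pupae 0.185. Add prey in this order while the next type's profitability exceeds the intake rate on those already taken.
Rate on top 1: 0.8021. earthworms: 1.29 > 0.8021 → include.
Rate on top 2: 0.9709. cutworms: 0.215 < 0.9709 → exclude; stop.
Optimal diet: beetle grubs, earthworms — 2 of 4 types.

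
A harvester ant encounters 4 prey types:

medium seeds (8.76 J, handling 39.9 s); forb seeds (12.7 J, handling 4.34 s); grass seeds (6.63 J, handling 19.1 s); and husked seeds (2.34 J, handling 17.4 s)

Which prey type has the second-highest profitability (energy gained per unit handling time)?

grass seeds

Profitability E/h (J/s): medium seeds = 8.76/39.9 = 0.22, forb seeds = 12.7/4.34 = 2.93, grass seeds = 6.63/19.1 = 0.347, husked seeds = 2.34/17.4 = 0.134.
Ranked: forb seeds > grass seeds > medium seeds > husked seeds.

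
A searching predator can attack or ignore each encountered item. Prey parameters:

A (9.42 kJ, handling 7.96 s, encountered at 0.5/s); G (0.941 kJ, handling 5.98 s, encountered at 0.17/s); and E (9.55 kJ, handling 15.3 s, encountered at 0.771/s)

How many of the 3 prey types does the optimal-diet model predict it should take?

1

E/h in descending order: A 1.18, E 0.624, G 0.157 kJ/s. The optimal diet is the largest prefix of this list for which every included type satisfies E_i/h_i > R on the types above it.
Rate on top 1: 0.9458. E: 0.624 < 0.9458 → exclude; stop.
Optimal diet: A — 1 of 3 types.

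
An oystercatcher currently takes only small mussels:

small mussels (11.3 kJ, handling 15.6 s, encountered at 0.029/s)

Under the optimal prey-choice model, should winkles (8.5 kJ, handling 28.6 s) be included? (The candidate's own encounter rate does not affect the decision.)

Current rate: (0.029×11.3)/(1 + 0.029×15.6) = 0.2256 kJ/s.
winkles: E/h = 8.5/28.6 = 0.2972 kJ/s.
0.2972 > 0.2256, so adding winkles raises the average — include it.

Yes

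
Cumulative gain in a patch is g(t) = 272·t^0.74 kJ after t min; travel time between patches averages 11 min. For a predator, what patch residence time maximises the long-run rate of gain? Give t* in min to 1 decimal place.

31.3 min

Maximise g(t)/(T+t): set derivative to zero → g'(t)(T+t) = g(t).
g'(t) = 0.74·272·t^-0.26. Setting 0.74·272·t^-0.26 = 272·t^0.74/(11+t) gives 0.74(11+t) = t, so 0.26·t = 0.74×11.
t* = 0.74×11/0.26 = 31.31 min.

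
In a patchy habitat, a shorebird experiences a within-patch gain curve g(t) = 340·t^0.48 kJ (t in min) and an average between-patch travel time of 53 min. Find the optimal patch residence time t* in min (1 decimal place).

48.9 min

Optimal t* satisfies g'(t*) = g(t*)/(T + t*).
g'(t) = 0.48·340·t^-0.52. Setting 0.48·340·t^-0.52 = 340·t^0.48/(53+t) gives 0.48(53+t) = t, so 0.52·t = 0.48×53.
t* = 0.48×53/0.52 = 48.92 min.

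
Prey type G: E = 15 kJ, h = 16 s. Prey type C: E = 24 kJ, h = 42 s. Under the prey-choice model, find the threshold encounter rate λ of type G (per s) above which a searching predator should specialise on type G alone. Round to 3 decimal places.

0.098 per s

At the threshold, the rate on type G alone equals the profitability of type C: λ·15/(1 + λ·16) = 24/42 = 0.5714.
Rearranging, λ(15 − 0.5714×16) = 0.5714, so λ = 0.5714/5.857 = 0.09756 per s.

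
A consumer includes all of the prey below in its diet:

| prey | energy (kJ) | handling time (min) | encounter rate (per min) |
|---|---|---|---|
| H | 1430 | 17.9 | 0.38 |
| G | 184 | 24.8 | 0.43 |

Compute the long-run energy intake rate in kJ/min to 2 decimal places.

33.71 kJ/min

R = (0.38×1430 + 0.43×184) / (1 + 0.38×17.9 + 0.43×24.8) = 622.5/18.47 = 33.71 kJ/min.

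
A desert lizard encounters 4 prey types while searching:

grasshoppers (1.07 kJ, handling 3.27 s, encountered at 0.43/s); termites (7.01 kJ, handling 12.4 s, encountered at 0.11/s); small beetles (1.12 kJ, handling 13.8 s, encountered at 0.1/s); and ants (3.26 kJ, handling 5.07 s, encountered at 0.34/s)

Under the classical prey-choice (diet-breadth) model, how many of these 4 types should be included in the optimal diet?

Rank by E/h (kJ/s): ants 0.643, termites 0.565, grasshoppers 0.327, small beetles 0.0812. Include each in turn until the next type's E/h falls below the running intake rate.
Rate on top 1: 0.4069. termites: 0.565 > 0.4069 → include.
Rate on top 2: 0.4598. grasshoppers: 0.327 < 0.4598 → exclude; stop.
Optimal diet: ants, termites — 2 of 4 types.

2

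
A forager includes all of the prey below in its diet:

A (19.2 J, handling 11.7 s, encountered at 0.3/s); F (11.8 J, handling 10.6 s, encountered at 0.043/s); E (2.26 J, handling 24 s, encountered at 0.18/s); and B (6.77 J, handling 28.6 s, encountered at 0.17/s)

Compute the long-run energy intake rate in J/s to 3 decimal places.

Energy encountered per unit search time: 0.3×19.2 + 0.043×11.8 + 0.18×2.26 + 0.17×6.77 = 7.825 J/s.
Handling time per unit search time: 0.3×11.7 + 0.043×10.6 + 0.18×24 + 0.17×28.6 = 13.15.
Rate = 7.825/(1 + 13.15) = 0.5531 J/s.

0.553 J/s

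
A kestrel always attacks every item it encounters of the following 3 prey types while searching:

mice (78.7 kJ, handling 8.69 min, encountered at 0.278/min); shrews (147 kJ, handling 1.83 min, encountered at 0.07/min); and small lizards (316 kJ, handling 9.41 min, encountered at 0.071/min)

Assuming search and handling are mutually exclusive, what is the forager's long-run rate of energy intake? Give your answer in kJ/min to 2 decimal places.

12.96 kJ/min

Energy encountered per unit search time: 0.278×78.7 + 0.07×147 + 0.071×316 = 54.6 kJ/min.
Handling time per unit search time: 0.278×8.69 + 0.07×1.83 + 0.071×9.41 = 3.212.
Rate = 54.6/(1 + 3.212) = 12.96 kJ/min.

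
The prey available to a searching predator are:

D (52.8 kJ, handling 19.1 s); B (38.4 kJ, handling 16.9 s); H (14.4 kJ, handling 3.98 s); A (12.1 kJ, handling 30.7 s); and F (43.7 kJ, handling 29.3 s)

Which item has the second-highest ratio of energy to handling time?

D

Profitability E/h (kJ/s): D = 52.8/19.1 = 2.76, B = 38.4/16.9 = 2.27, H = 14.4/3.98 = 3.62, A = 12.1/30.7 = 0.394, F = 43.7/29.3 = 1.49.
Ranked: H > D > B > F > A.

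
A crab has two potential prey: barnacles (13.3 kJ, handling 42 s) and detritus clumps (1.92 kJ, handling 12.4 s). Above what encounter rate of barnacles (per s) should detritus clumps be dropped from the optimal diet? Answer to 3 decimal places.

The zero-one rule: include detritus clumps iff E₂/h₂ > λE₁/(1+λh₁). Equality gives the switch point.
λE₁h₂ = E₂ + λE₂h₁ ⇒ λ = E₂/(E₁h₂ − E₂h₁) = 1.92/(164.9 − 80.64) = 0.02278 per s.

0.023 per s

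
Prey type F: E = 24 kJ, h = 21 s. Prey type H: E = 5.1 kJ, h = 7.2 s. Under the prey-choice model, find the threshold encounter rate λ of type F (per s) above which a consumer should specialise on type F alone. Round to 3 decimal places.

0.078 per s

At the threshold, the rate on type F alone equals the profitability of type H: λ·24/(1 + λ·21) = 5.1/7.2 = 0.7083.
Rearranging, λ(24 − 0.7083×21) = 0.7083, so λ = 0.7083/9.125 = 0.07763 per s.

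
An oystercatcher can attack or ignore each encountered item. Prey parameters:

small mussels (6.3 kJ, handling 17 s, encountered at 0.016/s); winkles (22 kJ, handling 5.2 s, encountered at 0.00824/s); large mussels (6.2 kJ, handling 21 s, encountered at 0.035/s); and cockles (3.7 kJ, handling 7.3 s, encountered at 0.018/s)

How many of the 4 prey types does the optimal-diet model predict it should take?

4

Rank by E/h (kJ/s): winkles 4.23, cockles 0.507, small mussels 0.371, large mussels 0.295. Include each in turn until the next type's E/h falls below the running intake rate.
Rate on top 1: 0.1738. cockles: 0.507 > 0.1738 → include.
Rate on top 2: 0.2111. small mussels: 0.371 > 0.2111 → include.
Rate on top 3: 0.2411. large mussels: 0.295 > 0.2411 → include.
Optimal diet: winkles, cockles, small mussels, large mussels — 4 of 4 types.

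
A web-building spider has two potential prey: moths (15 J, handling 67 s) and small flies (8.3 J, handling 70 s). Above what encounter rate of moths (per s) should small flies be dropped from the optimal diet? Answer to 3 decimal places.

0.017 per s

At the threshold, the rate on moths alone equals the profitability of small flies: λ·15/(1 + λ·67) = 8.3/70 = 0.1186.
Rearranging, λ(15 − 0.1186×67) = 0.1186, so λ = 0.1186/7.056 = 0.01681 per s.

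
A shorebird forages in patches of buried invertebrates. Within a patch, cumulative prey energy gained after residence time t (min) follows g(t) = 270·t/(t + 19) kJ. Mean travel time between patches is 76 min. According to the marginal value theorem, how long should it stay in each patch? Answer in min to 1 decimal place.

Maximise g(t)/(T+t): set derivative to zero → g'(t)(T+t) = g(t).
g'(t) = 270·19/(t + 19)². Setting 270·19/(t+19)² = 270t/[(t+19)(76+t)] gives 19(76+t) = t(t+19), so t² = 19×76 = 1444.
t* = √1444 = 38 min.

38.0 min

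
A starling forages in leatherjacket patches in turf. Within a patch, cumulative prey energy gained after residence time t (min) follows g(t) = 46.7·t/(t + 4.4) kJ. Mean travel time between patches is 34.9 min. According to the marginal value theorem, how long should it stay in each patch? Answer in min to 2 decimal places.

12.39 min

Maximise g(t)/(T+t): set derivative to zero → g'(t)(T+t) = g(t).
g'(t) = 46.7·4.4/(t + 4.4)². Setting 46.7·4.4/(t+4.4)² = 46.7t/[(t+4.4)(34.9+t)] gives 4.4(34.9+t) = t(t+4.4), so t² = 4.4×34.9 = 153.6.
t* = √153.6 = 12.39 min.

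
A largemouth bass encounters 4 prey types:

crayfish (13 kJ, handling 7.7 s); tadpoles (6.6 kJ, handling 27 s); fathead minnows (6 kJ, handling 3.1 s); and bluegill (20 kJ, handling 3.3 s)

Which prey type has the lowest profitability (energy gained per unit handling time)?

tadpoles

Profitability E/h (kJ/s): crayfish = 13/7.7 = 1.69, tadpoles = 6.6/27 = 0.244, fathead minnows = 6/3.1 = 1.94, bluegill = 20/3.3 = 6.06.
Ranked: bluegill > fathead minnows > crayfish > tadpoles.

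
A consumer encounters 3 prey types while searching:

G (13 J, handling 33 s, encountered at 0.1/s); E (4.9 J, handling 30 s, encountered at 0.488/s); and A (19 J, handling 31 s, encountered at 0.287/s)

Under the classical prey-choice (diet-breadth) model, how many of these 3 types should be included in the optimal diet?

Rank by E/h (J/s): A 0.613, G 0.394, E 0.163. Include each in turn until the next type's E/h falls below the running intake rate.
Rate on top 1: 0.551. G: 0.394 < 0.551 → exclude; stop.
Optimal diet: A — 1 of 3 types.

1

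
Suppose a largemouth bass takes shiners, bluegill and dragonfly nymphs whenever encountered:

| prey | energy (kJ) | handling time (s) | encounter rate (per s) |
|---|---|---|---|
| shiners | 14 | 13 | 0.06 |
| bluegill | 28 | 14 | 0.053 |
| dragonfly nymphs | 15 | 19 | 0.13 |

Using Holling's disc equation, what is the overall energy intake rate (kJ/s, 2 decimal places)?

0.86 kJ/s

R = Σλ_iE_i / (1 + Σλ_ih_i)
Numerator: 0.06×14 + 0.053×28 + 0.13×15 = 4.274
Denominator: 1 + 0.06×13 + 0.053×14 + 0.13×19 = 4.992
R = 4.274/4.992 = 0.8562 kJ/s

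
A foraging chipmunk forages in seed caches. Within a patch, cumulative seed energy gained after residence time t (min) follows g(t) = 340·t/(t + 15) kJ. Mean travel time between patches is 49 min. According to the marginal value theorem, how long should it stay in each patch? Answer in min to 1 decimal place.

27.1 min

By the marginal value theorem, leave when the instantaneous gain rate g'(t) equals the habitat-wide average g(t)/(T + t).
g'(t) = 340·15/(t + 15)². Setting 340·15/(t+15)² = 340t/[(t+15)(49+t)] gives 15(49+t) = t(t+15), so t² = 15×49 = 735.
t* = √735 = 27.11 min.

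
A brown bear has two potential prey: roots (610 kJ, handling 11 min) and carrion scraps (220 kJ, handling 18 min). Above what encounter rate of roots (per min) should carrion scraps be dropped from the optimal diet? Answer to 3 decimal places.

At the threshold, the rate on roots alone equals the profitability of carrion scraps: λ·610/(1 + λ·11) = 220/18 = 12.22.
Rearranging, λ(610 − 12.22×11) = 12.22, so λ = 12.22/475.6 = 0.0257 per min.

0.026 per min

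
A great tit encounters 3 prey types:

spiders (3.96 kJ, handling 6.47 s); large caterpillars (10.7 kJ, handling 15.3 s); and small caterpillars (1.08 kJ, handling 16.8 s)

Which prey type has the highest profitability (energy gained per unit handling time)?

large caterpillars

Profitability E/h (kJ/s): spiders = 3.96/6.47 = 0.612, large caterpillars = 10.7/15.3 = 0.699, small caterpillars = 1.08/16.8 = 0.0643.
Ranked: large caterpillars > spiders > small caterpillars.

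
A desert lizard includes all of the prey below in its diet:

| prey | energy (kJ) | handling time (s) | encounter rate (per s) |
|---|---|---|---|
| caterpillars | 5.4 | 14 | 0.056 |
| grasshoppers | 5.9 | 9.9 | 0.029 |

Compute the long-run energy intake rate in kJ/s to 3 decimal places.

0.229 kJ/s

R = Σλ_iE_i / (1 + Σλ_ih_i)
Numerator: 0.056×5.4 + 0.029×5.9 = 0.4735
Denominator: 1 + 0.056×14 + 0.029×9.9 = 2.071
R = 0.4735/2.071 = 0.2286 kJ/s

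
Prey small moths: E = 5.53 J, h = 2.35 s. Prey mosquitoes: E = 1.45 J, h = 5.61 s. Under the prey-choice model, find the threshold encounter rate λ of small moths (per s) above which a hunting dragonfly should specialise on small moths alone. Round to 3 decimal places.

0.053 per s

At the threshold, the rate on small moths alone equals the profitability of mosquitoes: λ·5.53/(1 + λ·2.35) = 1.45/5.61 = 0.2585.
Rearranging, λ(5.53 − 0.2585×2.35) = 0.2585, so λ = 0.2585/4.923 = 0.05251 per s.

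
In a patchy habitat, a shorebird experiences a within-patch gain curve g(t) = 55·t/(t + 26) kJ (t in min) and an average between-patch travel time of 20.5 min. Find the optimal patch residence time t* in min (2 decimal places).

23.09 min

Maximise g(t)/(T+t): set derivative to zero → g'(t)(T+t) = g(t).
g'(t) = 55·26/(t + 26)². Setting 55·26/(t+26)² = 55t/[(t+26)(20.5+t)] gives 26(20.5+t) = t(t+26), so t² = 26×20.5 = 533.
t* = √533 = 23.09 min.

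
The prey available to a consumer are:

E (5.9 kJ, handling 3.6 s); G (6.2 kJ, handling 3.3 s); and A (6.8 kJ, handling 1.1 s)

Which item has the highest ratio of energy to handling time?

Profitability E/h (kJ/s): E = 5.9/3.6 = 1.64, G = 6.2/3.3 = 1.88, A = 6.8/1.1 = 6.18.
Ranked: A > G > E.

A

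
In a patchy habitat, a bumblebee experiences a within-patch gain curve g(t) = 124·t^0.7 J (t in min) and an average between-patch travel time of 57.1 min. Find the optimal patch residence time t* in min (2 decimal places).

By the marginal value theorem, leave when the instantaneous gain rate g'(t) equals the habitat-wide average g(t)/(T + t).
g'(t) = 0.7·124·t^-0.3. Setting 0.7·124·t^-0.3 = 124·t^0.7/(57.1+t) gives 0.7(57.1+t) = t, so 0.30·t = 0.7×57.1.
t* = 0.7×57.1/0.30 = 133.2 min.

133.23 min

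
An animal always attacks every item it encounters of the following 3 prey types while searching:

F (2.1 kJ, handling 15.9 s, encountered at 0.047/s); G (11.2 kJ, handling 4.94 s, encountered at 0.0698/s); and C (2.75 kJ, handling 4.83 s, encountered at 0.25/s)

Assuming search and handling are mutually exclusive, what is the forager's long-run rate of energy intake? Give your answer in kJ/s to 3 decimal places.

0.475 kJ/s

R = (0.047×2.1 + 0.0698×11.2 + 0.25×2.75) / (1 + 0.047×15.9 + 0.0698×4.94 + 0.25×4.83) = 1.568/3.3 = 0.4752 kJ/s.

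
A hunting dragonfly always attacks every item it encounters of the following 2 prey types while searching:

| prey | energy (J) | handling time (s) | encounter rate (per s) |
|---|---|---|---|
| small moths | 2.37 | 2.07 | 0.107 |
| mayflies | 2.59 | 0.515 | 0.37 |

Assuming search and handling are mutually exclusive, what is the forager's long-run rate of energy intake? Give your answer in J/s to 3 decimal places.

R = (0.107×2.37 + 0.37×2.59) / (1 + 0.107×2.07 + 0.37×0.515) = 1.212/1.412 = 0.8583 J/s.

0.858 J/s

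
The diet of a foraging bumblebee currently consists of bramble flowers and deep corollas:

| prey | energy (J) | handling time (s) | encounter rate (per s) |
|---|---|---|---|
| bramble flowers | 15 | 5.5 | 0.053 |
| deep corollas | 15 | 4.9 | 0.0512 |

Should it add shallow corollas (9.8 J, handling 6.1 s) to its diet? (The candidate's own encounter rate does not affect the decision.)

Intake rate on the current diet: R = (0.053×15 + 0.0512×15) / (1 + 0.053×5.5 + 0.0512×4.9) = 1.563/1.542 = 1.013 J/s.
Profitability of shallow corollas: 9.8/6.1 = 1.607 J/s.
Since 1.607 > R, including shallow corollas increases the long-run rate.

Yes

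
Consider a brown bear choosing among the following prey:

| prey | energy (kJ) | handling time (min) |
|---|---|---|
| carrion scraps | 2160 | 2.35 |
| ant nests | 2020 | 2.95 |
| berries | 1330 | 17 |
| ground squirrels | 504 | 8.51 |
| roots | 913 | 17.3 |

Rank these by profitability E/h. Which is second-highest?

Profitability E/h (kJ/min): carrion scraps = 2160/2.35 = 919, ant nests = 2020/2.95 = 685, berries = 1330/17 = 78.2, ground squirrels = 504/8.51 = 59.2, roots = 913/17.3 = 52.8.
Ranked: carrion scraps > ant nests > berries > ground squirrels > roots.

ant nests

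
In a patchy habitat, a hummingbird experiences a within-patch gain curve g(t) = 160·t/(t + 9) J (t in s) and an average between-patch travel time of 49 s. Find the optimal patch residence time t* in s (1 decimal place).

Maximise g(t)/(T+t): set derivative to zero → g'(t)(T+t) = g(t).
g'(t) = 160·9/(t + 9)². Setting 160·9/(t+9)² = 160t/[(t+9)(49+t)] gives 9(49+t) = t(t+9), so t² = 9×49 = 441.
t* = √441 = 21 s.

21.0 s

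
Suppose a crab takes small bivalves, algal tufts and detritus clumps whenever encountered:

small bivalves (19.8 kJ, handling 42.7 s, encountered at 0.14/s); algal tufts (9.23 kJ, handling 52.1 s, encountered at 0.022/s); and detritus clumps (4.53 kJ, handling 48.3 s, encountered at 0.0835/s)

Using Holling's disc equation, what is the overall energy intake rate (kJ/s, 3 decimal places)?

R = (0.14×19.8 + 0.022×9.23 + 0.0835×4.53) / (1 + 0.14×42.7 + 0.022×52.1 + 0.0835×48.3) = 3.353/12.16 = 0.2758 kJ/s.

0.276 kJ/s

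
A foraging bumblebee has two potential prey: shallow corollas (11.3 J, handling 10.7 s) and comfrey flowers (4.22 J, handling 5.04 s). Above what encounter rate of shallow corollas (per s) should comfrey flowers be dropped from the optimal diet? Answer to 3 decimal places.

Drop comfrey flowers once their profitability E₂/h₂ falls below the rate achievable on shallow corollas alone: E₂/h₂ = λE₁/(1 + λh₁).
Solve for λ: λE₁h₂ = E₂(1 + λh₁) → λ(E₁h₂ − E₂h₁) = E₂ → λ = E₂/(E₁h₂ − E₂h₁).
λ = 4.22/(11.3×5.04 − 4.22×10.7) = 4.22/11.8 = 0.3577 per s.

0.358 per s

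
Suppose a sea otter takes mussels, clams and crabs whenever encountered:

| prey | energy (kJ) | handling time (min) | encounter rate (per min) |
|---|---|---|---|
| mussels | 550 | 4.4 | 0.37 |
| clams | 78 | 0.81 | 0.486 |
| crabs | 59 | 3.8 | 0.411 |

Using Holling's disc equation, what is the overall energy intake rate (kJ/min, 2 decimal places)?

Energy encountered per unit search time: 0.37×550 + 0.486×78 + 0.411×59 = 265.7 kJ/min.
Handling time per unit search time: 0.37×4.4 + 0.486×0.81 + 0.411×3.8 = 3.583.
Rate = 265.7/(1 + 3.583) = 57.96 kJ/min.

57.96 kJ/min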